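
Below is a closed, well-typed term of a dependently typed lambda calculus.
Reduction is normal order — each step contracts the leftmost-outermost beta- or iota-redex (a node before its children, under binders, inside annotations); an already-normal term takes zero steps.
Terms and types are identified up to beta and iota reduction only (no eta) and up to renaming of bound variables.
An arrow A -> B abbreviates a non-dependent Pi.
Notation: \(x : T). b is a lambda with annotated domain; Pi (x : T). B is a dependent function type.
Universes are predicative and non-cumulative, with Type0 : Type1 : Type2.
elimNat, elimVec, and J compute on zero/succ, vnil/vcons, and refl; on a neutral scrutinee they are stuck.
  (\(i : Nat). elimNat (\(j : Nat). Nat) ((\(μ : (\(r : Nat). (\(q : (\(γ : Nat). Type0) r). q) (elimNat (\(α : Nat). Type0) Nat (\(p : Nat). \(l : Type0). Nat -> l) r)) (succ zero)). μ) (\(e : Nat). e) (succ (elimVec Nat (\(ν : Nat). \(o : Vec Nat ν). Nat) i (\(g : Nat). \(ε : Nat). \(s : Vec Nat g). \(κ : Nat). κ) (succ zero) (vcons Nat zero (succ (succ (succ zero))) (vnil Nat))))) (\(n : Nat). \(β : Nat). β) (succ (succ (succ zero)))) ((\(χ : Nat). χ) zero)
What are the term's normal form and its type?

reduced normal form:
  succ zero
type:
  Nat


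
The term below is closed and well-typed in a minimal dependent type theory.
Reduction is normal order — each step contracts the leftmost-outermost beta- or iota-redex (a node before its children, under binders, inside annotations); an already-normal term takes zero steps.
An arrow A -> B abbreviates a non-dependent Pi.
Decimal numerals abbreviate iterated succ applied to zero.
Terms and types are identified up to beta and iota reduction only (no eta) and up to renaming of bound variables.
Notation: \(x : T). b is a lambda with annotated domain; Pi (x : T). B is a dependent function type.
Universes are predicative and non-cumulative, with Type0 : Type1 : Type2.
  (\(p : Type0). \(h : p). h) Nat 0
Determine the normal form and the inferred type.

reduced normal form:
  0
inferred type:
  Nat
observation: 2 normal-order steps separate the term from its normal form.


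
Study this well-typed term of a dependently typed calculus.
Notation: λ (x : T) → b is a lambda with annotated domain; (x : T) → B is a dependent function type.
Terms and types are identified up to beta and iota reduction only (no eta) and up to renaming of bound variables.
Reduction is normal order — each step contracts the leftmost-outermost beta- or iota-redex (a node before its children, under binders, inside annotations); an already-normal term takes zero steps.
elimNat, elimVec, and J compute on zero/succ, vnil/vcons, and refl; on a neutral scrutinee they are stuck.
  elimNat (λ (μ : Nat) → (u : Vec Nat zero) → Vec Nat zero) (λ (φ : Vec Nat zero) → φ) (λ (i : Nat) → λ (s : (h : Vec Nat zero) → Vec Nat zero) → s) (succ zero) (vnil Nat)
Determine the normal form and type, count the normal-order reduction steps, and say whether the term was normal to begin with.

normal form:
  vnil Nat
inferred type:
  Vec Nat zero
reduction steps (normal order): 5
already normal: no
first redex: an elimNat iota-redex


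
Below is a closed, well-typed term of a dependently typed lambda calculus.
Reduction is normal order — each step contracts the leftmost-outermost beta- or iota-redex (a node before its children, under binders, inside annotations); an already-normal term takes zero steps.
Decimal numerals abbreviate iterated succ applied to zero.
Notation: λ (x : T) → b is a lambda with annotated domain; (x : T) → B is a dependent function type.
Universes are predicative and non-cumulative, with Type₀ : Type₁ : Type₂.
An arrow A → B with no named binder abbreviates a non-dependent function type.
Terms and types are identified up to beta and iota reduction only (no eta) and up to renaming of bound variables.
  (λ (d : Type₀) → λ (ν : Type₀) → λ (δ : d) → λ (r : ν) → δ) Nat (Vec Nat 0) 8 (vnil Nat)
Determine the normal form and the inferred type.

normal form:
  8
inferred type:
  Nat
observation: reduction starts at a beta-redex, and 4 normal-order steps reach the normal form.


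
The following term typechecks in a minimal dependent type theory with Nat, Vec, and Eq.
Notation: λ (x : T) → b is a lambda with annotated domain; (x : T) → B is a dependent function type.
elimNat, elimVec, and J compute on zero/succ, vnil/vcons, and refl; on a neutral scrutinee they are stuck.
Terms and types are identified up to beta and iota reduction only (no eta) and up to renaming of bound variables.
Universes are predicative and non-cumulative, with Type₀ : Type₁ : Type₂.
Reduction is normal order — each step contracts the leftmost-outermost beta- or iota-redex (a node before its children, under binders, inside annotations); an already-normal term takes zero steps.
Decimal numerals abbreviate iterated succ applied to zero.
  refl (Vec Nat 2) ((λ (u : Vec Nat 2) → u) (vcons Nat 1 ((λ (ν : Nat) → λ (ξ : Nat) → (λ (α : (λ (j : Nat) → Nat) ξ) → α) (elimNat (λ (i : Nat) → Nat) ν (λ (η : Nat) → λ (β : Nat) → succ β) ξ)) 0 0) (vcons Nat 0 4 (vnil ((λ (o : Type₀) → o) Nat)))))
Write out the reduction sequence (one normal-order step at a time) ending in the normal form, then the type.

normal-order reduction sequence:
  refl (Vec Nat 2) ((λ (u : Vec Nat 2) → u) (vcons Nat 1 ((λ (ν : Nat) → λ (ξ : Nat) → (λ (α : (λ (j : Nat) → Nat) ξ) → α) (elimNat (λ (i : Nat) → Nat) ν (λ (η : Nat) → λ (β : Nat) → succ β) ξ)) 0 0) (vcons Nat 0 4 (vnil ((λ (o : Type₀) → o) Nat)))))
  ~> refl (Vec Nat 2) (vcons Nat 1 ((λ (u : Nat) → λ (ν : Nat) → (λ (ξ : (λ (α : Nat) → Nat) ν) → ξ) (elimNat (λ (j : Nat) → Nat) u (λ (i : Nat) → λ (η : Nat) → succ η) ν)) 0 0) (vcons Nat 0 4 (vnil ((λ (β : Type₀) → β) Nat))))
  ~> refl (Vec Nat 2) (vcons Nat 1 ((λ (u : Nat) → (λ (ν : (λ (ξ : Nat) → Nat) u) → ν) (elimNat (λ (α : Nat) → Nat) 0 (λ (j : Nat) → λ (i : Nat) → succ i) u)) 0) (vcons Nat 0 4 (vnil ((λ (η : Type₀) → η) Nat))))
  ~> refl (Vec Nat 2) (vcons Nat 1 ((λ (u : (λ (ν : Nat) → Nat) 0) → u) (elimNat (λ (ξ : Nat) → Nat) 0 (λ (α : Nat) → λ (j : Nat) → succ j) 0)) (vcons Nat 0 4 (vnil ((λ (i : Type₀) → i) Nat))))
  ~> refl (Vec Nat 2) (vcons Nat 1 (elimNat (λ (u : Nat) → Nat) 0 (λ (ν : Nat) → λ (ξ : Nat) → succ ξ) 0) (vcons Nat 0 4 (vnil ((λ (α : Type₀) → α) Nat))))
  ~> refl (Vec Nat 2) (vcons Nat 1 0 (vcons Nat 0 4 (vnil ((λ (u : Type₀) → u) Nat))))
  ~> refl (Vec Nat 2) (vcons Nat 1 0 (vcons Nat 0 4 (vnil Nat)))
inferred type:
  Eq (Vec Nat 2) (vcons Nat 1 0 (vcons Nat 0 4 (vnil Nat))) (vcons Nat 1 0 (vcons Nat 0 4 (vnil Nat)))


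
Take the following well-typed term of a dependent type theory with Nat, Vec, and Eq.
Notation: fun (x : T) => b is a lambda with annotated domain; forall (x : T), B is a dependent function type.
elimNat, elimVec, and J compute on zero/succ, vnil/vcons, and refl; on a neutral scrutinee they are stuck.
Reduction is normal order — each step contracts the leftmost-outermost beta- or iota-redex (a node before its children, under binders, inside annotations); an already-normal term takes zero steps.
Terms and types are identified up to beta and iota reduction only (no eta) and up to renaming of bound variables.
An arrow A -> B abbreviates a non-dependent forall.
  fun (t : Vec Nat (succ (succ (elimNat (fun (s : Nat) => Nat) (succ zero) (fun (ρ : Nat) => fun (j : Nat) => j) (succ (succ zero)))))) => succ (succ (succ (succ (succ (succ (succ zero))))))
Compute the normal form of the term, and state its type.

reduced normal form:
  fun (t : Vec Nat (succ (succ (succ zero)))) => succ (succ (succ (succ (succ (succ (succ zero))))))
type:
  Vec Nat (succ (succ (succ zero))) -> Nat


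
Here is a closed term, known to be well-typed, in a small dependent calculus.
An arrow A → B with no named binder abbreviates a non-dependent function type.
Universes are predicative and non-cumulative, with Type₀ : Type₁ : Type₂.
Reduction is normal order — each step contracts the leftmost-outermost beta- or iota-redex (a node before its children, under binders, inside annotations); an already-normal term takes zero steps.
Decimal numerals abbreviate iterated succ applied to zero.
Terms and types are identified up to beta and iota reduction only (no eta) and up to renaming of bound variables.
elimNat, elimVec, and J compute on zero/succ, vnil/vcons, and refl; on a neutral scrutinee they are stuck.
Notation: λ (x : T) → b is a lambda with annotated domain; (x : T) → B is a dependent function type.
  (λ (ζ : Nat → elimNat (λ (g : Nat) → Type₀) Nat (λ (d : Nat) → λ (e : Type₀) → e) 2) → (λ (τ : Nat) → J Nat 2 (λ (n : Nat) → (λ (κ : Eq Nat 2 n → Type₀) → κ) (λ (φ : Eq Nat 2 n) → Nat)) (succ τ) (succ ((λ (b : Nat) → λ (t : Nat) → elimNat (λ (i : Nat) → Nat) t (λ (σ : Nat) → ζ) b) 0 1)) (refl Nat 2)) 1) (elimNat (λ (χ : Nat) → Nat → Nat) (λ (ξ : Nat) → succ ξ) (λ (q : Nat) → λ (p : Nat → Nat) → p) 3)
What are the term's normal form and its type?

resulting normal form:
  2
inferred type:
  Nat
observation: reduction starts at a beta-redex, and 3 normal-order steps reach the normal form.


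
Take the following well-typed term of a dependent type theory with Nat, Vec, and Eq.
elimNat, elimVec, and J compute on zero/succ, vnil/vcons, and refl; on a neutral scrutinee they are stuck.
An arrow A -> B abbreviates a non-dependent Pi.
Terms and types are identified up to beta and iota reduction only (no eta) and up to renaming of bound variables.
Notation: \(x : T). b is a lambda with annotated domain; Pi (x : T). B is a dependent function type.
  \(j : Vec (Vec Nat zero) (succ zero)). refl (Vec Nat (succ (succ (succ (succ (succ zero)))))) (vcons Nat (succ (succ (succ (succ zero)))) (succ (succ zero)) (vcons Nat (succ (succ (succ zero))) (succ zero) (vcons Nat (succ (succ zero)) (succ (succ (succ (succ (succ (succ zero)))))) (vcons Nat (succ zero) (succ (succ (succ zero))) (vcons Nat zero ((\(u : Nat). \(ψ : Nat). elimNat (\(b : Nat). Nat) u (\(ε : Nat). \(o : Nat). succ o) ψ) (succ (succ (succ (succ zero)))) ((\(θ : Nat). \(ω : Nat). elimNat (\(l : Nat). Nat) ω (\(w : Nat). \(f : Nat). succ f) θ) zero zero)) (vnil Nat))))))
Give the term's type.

type:
  Vec (Vec Nat zero) (succ zero) -> Eq (Vec Nat (succ (succ (succ (succ (succ zero)))))) (vcons Nat (succ (succ (succ (succ zero)))) (succ (succ zero)) (vcons Nat (succ (succ (succ zero))) (succ zero) (vcons Nat (succ (succ zero)) (succ (succ (succ (succ (succ (succ zero)))))) (vcons Nat (succ zero) (succ (succ (succ zero))) (vcons Nat zero (succ (succ (succ (succ zero)))) (vnil Nat)))))) (vcons Nat (succ (succ (succ (succ zero)))) (succ (succ zero)) (vcons Nat (succ (succ (succ zero))) (succ zero) (vcons Nat (succ (succ zero)) (succ (succ (succ (succ (succ (succ zero)))))) (vcons Nat (succ zero) (succ (succ (succ zero))) (vcons Nat zero (succ (succ (succ (succ zero)))) (vnil Nat))))))


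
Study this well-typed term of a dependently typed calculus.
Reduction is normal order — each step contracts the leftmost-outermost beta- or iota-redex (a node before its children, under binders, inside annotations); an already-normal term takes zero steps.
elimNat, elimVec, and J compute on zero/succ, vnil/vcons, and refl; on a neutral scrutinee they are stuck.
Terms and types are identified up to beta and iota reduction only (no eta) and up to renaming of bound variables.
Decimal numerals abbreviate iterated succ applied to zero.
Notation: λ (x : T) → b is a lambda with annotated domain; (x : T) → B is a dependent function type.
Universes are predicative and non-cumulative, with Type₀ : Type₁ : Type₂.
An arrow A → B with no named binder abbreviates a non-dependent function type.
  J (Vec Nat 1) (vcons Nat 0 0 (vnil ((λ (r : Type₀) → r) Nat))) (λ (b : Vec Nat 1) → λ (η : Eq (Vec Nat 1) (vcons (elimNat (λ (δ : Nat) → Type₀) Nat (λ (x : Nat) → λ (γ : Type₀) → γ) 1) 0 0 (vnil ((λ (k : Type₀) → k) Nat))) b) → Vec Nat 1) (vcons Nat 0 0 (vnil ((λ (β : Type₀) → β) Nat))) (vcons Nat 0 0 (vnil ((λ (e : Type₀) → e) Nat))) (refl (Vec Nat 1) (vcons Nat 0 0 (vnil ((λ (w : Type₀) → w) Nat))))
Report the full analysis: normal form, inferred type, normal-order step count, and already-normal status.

normal form:
  vcons Nat 0 0 (vnil Nat)
the term's type:
  Vec Nat 1
steps to reach normal form (normal order): 2
term was already normal: no
first redex: a J iota-redex


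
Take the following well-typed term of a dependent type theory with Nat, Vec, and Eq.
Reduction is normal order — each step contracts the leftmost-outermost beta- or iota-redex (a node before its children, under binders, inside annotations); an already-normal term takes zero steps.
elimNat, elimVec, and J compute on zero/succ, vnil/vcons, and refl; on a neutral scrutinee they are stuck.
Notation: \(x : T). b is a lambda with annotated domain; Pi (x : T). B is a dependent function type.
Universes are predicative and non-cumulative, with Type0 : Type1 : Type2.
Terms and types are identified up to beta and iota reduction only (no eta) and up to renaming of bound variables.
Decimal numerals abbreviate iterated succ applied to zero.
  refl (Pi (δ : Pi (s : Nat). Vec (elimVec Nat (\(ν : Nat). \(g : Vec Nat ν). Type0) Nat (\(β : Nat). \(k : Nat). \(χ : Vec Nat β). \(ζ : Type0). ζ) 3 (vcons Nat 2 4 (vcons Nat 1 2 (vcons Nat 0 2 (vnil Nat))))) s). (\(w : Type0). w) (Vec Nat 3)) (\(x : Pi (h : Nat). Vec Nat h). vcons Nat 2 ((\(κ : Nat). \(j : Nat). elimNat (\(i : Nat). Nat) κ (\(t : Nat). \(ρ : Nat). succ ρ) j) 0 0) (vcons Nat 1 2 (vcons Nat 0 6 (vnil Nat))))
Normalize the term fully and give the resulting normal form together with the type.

resulting normal form:
  refl (Pi (δ : Pi (s : Nat). Vec Nat s). Vec Nat 3) (\(ν : Pi (g : Nat). Vec Nat g). vcons Nat 2 0 (vcons Nat 1 2 (vcons Nat 0 6 (vnil Nat))))
type:
  Eq (Pi (δ : Pi (s : Nat). Vec Nat s). Vec Nat 3) (\(ν : Pi (g : Nat). Vec Nat g). vcons Nat 2 0 (vcons Nat 1 2 (vcons Nat 0 6 (vnil Nat)))) (\(β : Pi (k : Nat). Vec Nat k). vcons Nat 2 0 (vcons Nat 1 2 (vcons Nat 0 6 (vnil Nat))))


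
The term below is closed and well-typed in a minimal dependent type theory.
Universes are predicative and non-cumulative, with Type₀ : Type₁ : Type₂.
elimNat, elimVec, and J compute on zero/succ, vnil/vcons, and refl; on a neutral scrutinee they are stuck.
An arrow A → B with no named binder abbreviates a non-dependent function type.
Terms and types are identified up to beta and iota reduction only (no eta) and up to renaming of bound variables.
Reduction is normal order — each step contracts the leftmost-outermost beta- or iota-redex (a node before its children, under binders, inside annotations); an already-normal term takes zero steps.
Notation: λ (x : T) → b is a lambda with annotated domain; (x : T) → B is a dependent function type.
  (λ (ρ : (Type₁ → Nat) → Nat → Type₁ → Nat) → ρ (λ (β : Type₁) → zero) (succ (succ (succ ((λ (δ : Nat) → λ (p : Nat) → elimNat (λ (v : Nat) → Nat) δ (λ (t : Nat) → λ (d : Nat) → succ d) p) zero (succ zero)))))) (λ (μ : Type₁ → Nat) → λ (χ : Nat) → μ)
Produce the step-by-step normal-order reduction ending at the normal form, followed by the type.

normal-order reduction sequence:
  (λ (ρ : (Type₁ → Nat) → Nat → Type₁ → Nat) → ρ (λ (β : Type₁) → zero) (succ (succ (succ ((λ (δ : Nat) → λ (p : Nat) → elimNat (λ (v : Nat) → Nat) δ (λ (t : Nat) → λ (d : Nat) → succ d) p) zero (succ zero)))))) (λ (μ : Type₁ → Nat) → λ (χ : Nat) → μ)
  ~> (λ (ρ : Type₁ → Nat) → λ (β : Nat) → ρ) (λ (δ : Type₁) → zero) (succ (succ (succ ((λ (p : Nat) → λ (v : Nat) → elimNat (λ (t : Nat) → Nat) p (λ (d : Nat) → λ (μ : Nat) → succ μ) v) zero (succ zero)))))
  ~> (λ (ρ : Nat) → λ (β : Type₁) → zero) (succ (succ (succ ((λ (δ : Nat) → λ (p : Nat) → elimNat (λ (v : Nat) → Nat) δ (λ (t : Nat) → λ (d : Nat) → succ d) p) zero (succ zero)))))
  ~> λ (ρ : Type₁) → zero
type:
  Type₁ → Nat


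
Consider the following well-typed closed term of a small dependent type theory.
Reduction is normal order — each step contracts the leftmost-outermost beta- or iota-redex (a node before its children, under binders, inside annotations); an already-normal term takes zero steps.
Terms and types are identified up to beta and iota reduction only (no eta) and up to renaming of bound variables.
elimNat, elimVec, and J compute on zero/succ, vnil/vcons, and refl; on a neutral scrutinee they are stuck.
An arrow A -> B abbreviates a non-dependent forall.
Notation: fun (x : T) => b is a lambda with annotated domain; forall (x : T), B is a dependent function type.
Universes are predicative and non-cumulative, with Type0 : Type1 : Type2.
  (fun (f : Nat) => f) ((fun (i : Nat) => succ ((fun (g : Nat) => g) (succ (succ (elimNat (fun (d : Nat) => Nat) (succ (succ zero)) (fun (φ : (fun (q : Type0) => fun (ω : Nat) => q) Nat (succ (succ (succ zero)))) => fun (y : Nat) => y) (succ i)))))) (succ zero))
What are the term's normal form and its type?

resulting normal form:
  succ (succ (succ (succ (succ zero))))
inferred type:
  Nat


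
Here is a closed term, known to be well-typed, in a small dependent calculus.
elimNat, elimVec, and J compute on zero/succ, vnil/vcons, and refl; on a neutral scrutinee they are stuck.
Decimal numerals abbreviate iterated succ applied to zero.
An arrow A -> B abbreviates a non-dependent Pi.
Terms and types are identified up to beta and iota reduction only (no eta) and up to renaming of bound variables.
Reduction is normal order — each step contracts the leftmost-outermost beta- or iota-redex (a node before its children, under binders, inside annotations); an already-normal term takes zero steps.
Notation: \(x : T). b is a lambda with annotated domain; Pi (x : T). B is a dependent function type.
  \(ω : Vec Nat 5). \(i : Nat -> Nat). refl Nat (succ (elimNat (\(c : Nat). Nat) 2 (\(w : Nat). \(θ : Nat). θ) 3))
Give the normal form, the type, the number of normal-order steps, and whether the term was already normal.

reduced normal form:
  \(ω : Vec Nat 5). \(i : Nat -> Nat). refl Nat 3
the term's type:
  Vec Nat 5 -> (Nat -> Nat) -> Eq Nat 3 3
steps to reach normal form (normal order): 10
term was already normal: no
first contracted redex: an elimNat iota-redex


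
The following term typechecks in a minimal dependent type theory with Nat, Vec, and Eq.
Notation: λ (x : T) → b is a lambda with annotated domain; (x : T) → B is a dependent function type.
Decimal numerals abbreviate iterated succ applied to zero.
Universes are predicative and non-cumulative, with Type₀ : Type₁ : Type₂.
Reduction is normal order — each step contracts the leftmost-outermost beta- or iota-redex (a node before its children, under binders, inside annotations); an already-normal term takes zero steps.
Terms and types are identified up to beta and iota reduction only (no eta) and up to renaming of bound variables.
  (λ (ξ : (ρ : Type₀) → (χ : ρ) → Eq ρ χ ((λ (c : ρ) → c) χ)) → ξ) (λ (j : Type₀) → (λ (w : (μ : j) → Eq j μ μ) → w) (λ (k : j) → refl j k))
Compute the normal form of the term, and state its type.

reduced normal form:
  λ (ξ : Type₀) → λ (ρ : ξ) → refl ξ ρ
type:
  (ξ : Type₀) → (ρ : ξ) → Eq ξ ρ ρ


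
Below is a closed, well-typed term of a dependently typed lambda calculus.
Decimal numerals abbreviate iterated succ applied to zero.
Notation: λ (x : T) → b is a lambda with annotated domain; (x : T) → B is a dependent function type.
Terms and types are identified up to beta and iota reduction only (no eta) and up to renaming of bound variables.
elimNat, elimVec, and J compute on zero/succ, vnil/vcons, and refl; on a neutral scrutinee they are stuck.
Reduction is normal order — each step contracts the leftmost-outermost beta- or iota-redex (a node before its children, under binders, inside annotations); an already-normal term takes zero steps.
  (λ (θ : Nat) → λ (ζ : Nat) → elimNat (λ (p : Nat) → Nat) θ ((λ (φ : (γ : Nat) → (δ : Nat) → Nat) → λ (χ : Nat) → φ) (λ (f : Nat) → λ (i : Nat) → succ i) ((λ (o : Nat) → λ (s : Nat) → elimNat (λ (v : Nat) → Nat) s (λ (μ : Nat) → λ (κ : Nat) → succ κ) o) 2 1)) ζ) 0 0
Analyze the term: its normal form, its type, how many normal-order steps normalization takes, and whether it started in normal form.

reduced normal form:
  0
type:
  Nat
reduction steps (normal order): 3
already normal: no
first redex: a beta-redex


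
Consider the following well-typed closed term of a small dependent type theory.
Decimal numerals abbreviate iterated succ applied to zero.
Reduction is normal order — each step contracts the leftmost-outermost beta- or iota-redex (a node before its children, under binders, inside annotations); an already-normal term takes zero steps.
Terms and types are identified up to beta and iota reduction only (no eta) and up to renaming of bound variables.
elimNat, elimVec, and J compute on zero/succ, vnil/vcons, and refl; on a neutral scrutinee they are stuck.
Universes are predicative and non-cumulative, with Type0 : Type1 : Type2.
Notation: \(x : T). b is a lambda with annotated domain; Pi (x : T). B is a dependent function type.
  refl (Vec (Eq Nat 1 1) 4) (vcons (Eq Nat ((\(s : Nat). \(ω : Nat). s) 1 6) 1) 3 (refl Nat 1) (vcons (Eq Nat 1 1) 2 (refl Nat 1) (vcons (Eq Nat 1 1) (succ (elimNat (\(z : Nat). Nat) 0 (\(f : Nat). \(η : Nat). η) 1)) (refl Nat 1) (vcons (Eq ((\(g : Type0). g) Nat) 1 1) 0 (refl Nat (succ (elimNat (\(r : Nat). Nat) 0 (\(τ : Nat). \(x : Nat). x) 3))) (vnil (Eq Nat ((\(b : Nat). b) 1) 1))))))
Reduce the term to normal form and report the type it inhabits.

normal form:
  refl (Vec (Eq Nat 1 1) 4) (vcons (Eq Nat 1 1) 3 (refl Nat 1) (vcons (Eq Nat 1 1) 2 (refl Nat 1) (vcons (Eq Nat 1 1) 1 (refl Nat 1) (vcons (Eq Nat 1 1) 0 (refl Nat 1) (vnil (Eq Nat 1 1))))))
inferred type:
  Eq (Vec (Eq Nat 1 1) 4) (vcons (Eq Nat 1 1) 3 (refl Nat 1) (vcons (Eq Nat 1 1) 2 (refl Nat 1) (vcons (Eq Nat 1 1) 1 (refl Nat 1) (vcons (Eq Nat 1 1) 0 (refl Nat 1) (vnil (Eq Nat 1 1)))))) (vcons (Eq Nat 1 1) 3 (refl Nat 1) (vcons (Eq Nat 1 1) 2 (refl Nat 1) (vcons (Eq Nat 1 1) 1 (refl Nat 1) (vcons (Eq Nat 1 1) 0 (refl Nat 1) (vnil (Eq Nat 1 1))))))


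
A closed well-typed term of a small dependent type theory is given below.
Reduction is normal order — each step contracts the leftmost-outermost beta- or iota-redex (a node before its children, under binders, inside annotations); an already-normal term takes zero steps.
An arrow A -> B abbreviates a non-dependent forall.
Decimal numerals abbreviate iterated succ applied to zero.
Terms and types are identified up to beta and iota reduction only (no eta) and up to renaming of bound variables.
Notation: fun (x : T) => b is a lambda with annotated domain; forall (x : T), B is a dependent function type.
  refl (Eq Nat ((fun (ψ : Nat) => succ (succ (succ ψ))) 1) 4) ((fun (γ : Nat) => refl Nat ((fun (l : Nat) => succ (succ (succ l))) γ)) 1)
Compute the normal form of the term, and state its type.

normal form:
  refl (Eq Nat 4 4) (refl Nat 4)
inferred type:
  Eq (Eq Nat 4 4) (refl Nat 4) (refl Nat 4)
observation: the leftmost-outermost redex is a beta-redex, and normalization takes 3 steps.


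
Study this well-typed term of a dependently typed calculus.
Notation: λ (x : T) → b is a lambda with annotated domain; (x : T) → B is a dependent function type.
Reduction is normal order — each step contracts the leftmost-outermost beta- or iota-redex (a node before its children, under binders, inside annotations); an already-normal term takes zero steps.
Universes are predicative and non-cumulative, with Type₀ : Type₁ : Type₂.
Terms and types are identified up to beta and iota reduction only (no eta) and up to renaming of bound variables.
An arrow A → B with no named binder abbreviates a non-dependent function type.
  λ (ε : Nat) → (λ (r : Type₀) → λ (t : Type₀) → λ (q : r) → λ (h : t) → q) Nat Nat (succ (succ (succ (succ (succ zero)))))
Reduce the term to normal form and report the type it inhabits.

resulting normal form:
  λ (ε : Nat) → λ (r : Nat) → succ (succ (succ (succ (succ zero))))
inferred type:
  Nat → Nat → Nat
observation: reduction starts at a beta-redex, and 3 normal-order steps reach the normal form.


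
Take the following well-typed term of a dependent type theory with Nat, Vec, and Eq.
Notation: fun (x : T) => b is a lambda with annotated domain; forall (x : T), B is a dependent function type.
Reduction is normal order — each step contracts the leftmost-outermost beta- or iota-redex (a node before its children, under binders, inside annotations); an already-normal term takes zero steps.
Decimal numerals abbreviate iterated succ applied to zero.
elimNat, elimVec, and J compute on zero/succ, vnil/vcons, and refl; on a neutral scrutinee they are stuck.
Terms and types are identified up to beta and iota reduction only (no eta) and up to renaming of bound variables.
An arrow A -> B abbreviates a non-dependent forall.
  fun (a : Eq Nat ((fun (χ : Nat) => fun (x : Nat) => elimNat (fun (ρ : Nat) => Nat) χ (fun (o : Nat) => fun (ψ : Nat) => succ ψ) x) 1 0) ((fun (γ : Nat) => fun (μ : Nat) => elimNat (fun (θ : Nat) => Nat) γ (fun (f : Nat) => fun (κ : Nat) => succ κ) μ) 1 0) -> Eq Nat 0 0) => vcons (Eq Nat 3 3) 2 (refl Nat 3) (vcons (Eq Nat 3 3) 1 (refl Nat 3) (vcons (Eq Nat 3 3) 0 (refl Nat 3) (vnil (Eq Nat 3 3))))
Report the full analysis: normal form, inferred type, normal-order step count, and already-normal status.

resulting normal form:
  fun (a : Eq Nat 1 1 -> Eq Nat 0 0) => vcons (Eq Nat 3 3) 2 (refl Nat 3) (vcons (Eq Nat 3 3) 1 (refl Nat 3) (vcons (Eq Nat 3 3) 0 (refl Nat 3) (vnil (Eq Nat 3 3))))
type:
  (Eq Nat 1 1 -> Eq Nat 0 0) -> Vec (Eq Nat 3 3) 3
reduction steps (normal order): 6
term was already normal: no
first redex: a beta-redex


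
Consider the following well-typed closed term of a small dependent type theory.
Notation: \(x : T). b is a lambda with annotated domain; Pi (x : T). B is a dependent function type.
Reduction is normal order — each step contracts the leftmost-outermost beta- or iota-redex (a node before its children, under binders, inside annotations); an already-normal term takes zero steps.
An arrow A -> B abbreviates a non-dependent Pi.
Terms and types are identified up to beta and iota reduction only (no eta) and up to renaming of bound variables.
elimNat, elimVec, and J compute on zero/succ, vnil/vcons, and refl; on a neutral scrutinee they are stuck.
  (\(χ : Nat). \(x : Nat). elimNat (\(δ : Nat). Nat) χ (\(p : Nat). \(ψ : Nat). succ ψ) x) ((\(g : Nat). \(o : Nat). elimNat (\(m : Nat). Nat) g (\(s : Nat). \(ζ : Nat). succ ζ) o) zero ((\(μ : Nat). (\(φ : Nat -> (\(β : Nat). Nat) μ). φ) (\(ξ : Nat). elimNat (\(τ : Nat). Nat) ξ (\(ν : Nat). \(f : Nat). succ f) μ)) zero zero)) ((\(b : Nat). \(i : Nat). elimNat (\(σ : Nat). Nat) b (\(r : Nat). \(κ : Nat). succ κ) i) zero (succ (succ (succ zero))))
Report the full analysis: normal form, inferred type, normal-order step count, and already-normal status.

resulting normal form:
  succ (succ (succ zero))
inferred type:
  Nat
normal-order step count: 31
term was already normal: no
first redex: a beta-redex


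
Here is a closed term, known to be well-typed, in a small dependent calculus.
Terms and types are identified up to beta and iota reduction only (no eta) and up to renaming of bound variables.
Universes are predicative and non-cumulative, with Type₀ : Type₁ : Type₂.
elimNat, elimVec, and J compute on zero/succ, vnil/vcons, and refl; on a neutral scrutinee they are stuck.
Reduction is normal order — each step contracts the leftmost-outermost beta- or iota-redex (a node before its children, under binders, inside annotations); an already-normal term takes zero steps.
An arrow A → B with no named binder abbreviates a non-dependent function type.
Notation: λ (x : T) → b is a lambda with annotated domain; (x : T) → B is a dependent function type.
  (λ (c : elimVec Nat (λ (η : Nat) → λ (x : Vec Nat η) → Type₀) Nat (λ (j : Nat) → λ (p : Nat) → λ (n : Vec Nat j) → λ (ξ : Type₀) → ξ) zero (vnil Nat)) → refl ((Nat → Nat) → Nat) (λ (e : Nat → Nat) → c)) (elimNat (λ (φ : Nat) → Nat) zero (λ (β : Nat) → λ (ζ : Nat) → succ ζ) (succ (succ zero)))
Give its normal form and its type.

normal form:
  refl ((Nat → Nat) → Nat) (λ (c : Nat → Nat) → succ (succ zero))
inferred type:
  Eq ((Nat → Nat) → Nat) (λ (c : Nat → Nat) → succ (succ zero)) (λ (η : Nat → Nat) → succ (succ zero))


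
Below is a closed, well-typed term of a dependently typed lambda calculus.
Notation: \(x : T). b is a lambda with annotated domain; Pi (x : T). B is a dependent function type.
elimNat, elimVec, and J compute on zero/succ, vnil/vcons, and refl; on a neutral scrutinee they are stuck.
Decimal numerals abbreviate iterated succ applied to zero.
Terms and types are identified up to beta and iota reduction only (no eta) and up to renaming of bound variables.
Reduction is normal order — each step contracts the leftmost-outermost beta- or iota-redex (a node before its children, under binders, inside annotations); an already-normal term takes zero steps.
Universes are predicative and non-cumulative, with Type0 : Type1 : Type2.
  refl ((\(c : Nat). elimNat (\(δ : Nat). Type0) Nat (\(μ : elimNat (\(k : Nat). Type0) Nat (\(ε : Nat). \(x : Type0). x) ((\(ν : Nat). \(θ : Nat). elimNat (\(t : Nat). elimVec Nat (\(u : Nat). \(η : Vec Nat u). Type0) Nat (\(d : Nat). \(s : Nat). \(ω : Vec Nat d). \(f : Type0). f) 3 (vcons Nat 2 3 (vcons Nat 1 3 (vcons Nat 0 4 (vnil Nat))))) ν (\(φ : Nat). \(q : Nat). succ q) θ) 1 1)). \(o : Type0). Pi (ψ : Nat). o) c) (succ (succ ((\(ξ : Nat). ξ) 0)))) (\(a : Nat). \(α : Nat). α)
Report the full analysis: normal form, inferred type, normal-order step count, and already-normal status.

reduced normal form:
  refl (Pi (c : Nat). Pi (δ : Nat). Nat) (\(μ : Nat). \(k : Nat). k)
inferred type:
  Eq (Pi (c : Nat). Pi (δ : Nat). Nat) (\(μ : Nat). \(k : Nat). k) (\(ε : Nat). \(x : Nat). x)
reduction steps (normal order): 22
term was already normal: no
first contracted redex: a beta-redex


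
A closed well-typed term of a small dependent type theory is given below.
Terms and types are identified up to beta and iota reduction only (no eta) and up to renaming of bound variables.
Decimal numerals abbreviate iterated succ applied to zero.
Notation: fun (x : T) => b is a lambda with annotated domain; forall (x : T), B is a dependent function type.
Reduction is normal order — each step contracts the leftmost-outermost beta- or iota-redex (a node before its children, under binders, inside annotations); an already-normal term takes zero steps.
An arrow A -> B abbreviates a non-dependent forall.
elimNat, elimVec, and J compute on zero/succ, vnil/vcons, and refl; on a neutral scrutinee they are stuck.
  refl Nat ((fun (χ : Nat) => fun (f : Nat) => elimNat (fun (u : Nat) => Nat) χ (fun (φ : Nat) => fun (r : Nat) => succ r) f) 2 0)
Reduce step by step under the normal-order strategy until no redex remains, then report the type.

normal-order reduction sequence:
  refl Nat ((fun (χ : Nat) => fun (f : Nat) => elimNat (fun (u : Nat) => Nat) χ (fun (φ : Nat) => fun (r : Nat) => succ r) f) 2 0)
  ~> refl Nat ((fun (χ : Nat) => elimNat (fun (f : Nat) => Nat) 2 (fun (u : Nat) => fun (φ : Nat) => succ φ) χ) 0)
  ~> refl Nat (elimNat (fun (χ : Nat) => Nat) 2 (fun (f : Nat) => fun (u : Nat) => succ u) 0)
  ~> refl Nat 2
inferred type:
  Eq Nat 2 2


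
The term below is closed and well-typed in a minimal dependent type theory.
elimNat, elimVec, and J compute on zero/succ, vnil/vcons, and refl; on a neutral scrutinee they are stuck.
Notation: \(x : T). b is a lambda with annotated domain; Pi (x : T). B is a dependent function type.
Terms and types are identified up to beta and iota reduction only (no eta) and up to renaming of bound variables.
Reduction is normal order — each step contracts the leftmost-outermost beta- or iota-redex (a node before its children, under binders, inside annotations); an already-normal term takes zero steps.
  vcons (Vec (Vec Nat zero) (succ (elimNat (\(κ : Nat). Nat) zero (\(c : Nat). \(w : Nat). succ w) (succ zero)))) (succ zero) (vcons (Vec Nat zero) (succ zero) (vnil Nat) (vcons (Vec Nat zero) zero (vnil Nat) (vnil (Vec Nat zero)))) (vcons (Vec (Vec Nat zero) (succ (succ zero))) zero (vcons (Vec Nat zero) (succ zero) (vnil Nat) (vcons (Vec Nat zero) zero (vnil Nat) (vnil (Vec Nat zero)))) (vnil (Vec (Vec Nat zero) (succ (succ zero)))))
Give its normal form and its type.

resulting normal form:
  vcons (Vec (Vec Nat zero) (succ (succ zero))) (succ zero) (vcons (Vec Nat zero) (succ zero) (vnil Nat) (vcons (Vec Nat zero) zero (vnil Nat) (vnil (Vec Nat zero)))) (vcons (Vec (Vec Nat zero) (succ (succ zero))) zero (vcons (Vec Nat zero) (succ zero) (vnil Nat) (vcons (Vec Nat zero) zero (vnil Nat) (vnil (Vec Nat zero)))) (vnil (Vec (Vec Nat zero) (succ (succ zero)))))
type:
  Vec (Vec (Vec Nat zero) (succ (succ zero))) (succ (succ zero))


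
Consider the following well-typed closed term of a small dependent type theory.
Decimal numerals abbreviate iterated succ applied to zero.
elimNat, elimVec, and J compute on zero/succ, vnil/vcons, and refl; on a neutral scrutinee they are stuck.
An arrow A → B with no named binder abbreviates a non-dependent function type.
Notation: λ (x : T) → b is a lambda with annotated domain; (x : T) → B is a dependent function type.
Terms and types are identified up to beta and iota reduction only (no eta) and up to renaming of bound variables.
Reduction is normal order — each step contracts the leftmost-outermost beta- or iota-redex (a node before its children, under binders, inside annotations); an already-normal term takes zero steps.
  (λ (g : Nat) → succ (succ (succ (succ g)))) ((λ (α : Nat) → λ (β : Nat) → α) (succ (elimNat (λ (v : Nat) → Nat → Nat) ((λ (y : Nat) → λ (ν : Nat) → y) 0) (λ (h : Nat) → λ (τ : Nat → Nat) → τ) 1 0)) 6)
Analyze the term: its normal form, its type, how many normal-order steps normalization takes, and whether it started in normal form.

reduced normal form:
  5
inferred type:
  Nat
steps to reach normal form (normal order): 9
term was already normal: no
first contracted redex: a beta-redex


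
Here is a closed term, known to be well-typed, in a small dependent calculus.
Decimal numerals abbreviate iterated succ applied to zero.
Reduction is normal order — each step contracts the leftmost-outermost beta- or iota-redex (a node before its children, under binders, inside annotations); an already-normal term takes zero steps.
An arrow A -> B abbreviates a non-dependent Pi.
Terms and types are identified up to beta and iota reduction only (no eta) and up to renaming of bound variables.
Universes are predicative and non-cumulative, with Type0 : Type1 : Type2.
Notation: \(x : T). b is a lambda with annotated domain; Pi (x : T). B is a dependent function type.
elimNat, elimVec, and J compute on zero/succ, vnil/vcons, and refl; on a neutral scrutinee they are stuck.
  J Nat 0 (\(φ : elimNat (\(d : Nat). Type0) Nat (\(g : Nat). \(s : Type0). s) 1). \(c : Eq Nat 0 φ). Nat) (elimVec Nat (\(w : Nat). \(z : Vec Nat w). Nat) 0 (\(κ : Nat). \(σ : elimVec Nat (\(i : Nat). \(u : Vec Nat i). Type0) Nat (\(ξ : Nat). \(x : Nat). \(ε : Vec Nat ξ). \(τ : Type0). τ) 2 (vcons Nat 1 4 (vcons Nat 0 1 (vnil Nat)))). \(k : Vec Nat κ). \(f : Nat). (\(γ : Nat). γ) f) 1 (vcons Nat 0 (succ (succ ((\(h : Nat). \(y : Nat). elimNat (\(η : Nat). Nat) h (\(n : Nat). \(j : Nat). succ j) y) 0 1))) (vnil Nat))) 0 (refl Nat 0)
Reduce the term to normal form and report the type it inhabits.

resulting normal form:
  0
the term's type:
  Nat


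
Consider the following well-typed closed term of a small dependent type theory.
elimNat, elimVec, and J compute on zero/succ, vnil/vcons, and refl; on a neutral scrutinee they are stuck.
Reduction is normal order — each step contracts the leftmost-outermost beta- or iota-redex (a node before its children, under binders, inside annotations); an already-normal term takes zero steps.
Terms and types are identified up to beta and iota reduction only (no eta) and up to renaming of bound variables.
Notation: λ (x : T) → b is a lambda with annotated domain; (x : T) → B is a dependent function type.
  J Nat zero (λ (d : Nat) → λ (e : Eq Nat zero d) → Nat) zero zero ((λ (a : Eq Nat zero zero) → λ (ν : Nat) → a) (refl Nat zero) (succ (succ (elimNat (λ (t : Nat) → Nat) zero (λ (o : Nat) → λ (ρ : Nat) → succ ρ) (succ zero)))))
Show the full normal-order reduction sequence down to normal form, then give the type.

normal-order reduction:
  J Nat zero (λ (d : Nat) → λ (e : Eq Nat zero d) → Nat) zero zero ((λ (a : Eq Nat zero zero) → λ (ν : Nat) → a) (refl Nat zero) (succ (succ (elimNat (λ (t : Nat) → Nat) zero (λ (o : Nat) → λ (ρ : Nat) → succ ρ) (succ zero)))))
  ~> J Nat zero (λ (d : Nat) → λ (e : Eq Nat zero d) → Nat) zero zero ((λ (a : Nat) → refl Nat zero) (succ (succ (elimNat (λ (ν : Nat) → Nat) zero (λ (t : Nat) → λ (o : Nat) → succ o) (succ zero)))))
  ~> J Nat zero (λ (d : Nat) → λ (e : Eq Nat zero d) → Nat) zero zero (refl Nat zero)
  ~> zero
type:
  Nat


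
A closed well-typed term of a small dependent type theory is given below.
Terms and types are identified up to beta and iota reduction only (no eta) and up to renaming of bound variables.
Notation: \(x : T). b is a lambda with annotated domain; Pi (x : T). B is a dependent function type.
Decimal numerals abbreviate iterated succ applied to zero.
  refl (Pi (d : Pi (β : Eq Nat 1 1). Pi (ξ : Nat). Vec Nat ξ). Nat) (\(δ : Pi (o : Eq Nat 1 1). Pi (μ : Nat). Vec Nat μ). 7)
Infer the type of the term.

inferred type:
  Eq (Pi (d : Pi (β : Eq Nat 1 1). Pi (ξ : Nat). Vec Nat ξ). Nat) (\(δ : Pi (o : Eq Nat 1 1). Pi (μ : Nat). Vec Nat μ). 7) (\(r : Pi (x : Eq Nat 1 1). Pi (e : Nat). Vec Nat e). 7)


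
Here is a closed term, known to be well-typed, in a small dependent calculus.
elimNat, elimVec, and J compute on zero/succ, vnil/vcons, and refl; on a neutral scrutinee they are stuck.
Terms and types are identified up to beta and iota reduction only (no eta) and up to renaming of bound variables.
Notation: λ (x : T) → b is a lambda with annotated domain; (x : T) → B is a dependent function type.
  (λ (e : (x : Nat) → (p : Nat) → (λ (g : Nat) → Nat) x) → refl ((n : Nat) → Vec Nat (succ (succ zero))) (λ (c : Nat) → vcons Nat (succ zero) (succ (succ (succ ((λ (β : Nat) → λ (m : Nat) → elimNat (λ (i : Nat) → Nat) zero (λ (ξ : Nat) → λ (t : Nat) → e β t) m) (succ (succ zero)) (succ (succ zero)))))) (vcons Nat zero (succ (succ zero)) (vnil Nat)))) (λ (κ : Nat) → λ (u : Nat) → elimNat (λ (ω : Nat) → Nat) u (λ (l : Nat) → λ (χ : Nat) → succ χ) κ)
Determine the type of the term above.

type:
  Eq ((e : Nat) → Vec Nat (succ (succ zero))) (λ (x : Nat) → vcons Nat (succ zero) (succ (succ (succ (succ (succ (succ (succ zero))))))) (vcons Nat zero (succ (succ zero)) (vnil Nat))) (λ (p : Nat) → vcons Nat (succ zero) (succ (succ (succ (succ (succ (succ (succ zero))))))) (vcons Nat zero (succ (succ zero)) (vnil Nat)))


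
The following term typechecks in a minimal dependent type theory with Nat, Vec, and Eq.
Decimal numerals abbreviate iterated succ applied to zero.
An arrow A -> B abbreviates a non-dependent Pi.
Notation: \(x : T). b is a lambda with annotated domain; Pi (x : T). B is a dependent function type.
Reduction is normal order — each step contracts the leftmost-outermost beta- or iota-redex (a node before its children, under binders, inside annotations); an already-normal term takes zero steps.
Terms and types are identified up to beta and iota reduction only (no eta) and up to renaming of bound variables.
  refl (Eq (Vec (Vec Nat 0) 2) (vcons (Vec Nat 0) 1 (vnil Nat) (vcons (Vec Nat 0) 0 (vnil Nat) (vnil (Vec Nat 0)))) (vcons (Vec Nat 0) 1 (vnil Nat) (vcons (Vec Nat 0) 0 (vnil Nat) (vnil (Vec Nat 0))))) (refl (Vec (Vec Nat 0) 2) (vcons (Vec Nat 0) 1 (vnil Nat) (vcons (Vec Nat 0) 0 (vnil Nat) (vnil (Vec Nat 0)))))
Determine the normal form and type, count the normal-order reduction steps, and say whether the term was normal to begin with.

normal form:
  refl (Eq (Vec (Vec Nat 0) 2) (vcons (Vec Nat 0) 1 (vnil Nat) (vcons (Vec Nat 0) 0 (vnil Nat) (vnil (Vec Nat 0)))) (vcons (Vec Nat 0) 1 (vnil Nat) (vcons (Vec Nat 0) 0 (vnil Nat) (vnil (Vec Nat 0))))) (refl (Vec (Vec Nat 0) 2) (vcons (Vec Nat 0) 1 (vnil Nat) (vcons (Vec Nat 0) 0 (vnil Nat) (vnil (Vec Nat 0)))))
the term's type:
  Eq (Eq (Vec (Vec Nat 0) 2) (vcons (Vec Nat 0) 1 (vnil Nat) (vcons (Vec Nat 0) 0 (vnil Nat) (vnil (Vec Nat 0)))) (vcons (Vec Nat 0) 1 (vnil Nat) (vcons (Vec Nat 0) 0 (vnil Nat) (vnil (Vec Nat 0))))) (refl (Vec (Vec Nat 0) 2) (vcons (Vec Nat 0) 1 (vnil Nat) (vcons (Vec Nat 0) 0 (vnil Nat) (vnil (Vec Nat 0))))) (refl (Vec (Vec Nat 0) 2) (vcons (Vec Nat 0) 1 (vnil Nat) (vcons (Vec Nat 0) 0 (vnil Nat) (vnil (Vec Nat 0)))))
steps to reach normal form (normal order): 0
started in normal form: yes
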